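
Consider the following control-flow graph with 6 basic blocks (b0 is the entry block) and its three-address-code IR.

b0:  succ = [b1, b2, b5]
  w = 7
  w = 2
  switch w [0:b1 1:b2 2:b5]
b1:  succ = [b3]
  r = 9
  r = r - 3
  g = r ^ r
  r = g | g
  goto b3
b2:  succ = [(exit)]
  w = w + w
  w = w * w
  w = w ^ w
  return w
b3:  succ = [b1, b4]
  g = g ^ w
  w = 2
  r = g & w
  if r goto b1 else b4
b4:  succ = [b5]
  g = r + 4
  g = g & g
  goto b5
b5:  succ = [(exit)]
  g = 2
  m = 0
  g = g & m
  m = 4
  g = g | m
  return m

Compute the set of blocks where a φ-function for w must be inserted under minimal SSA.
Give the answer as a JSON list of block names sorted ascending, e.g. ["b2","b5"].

idom tree: b1←b0 b2←b0 b3←b1 b4←b3 b5←b0
Dom∩ at merges:
  b1: preds {b0,b3}: {b0} ∩ {b0,b1,b3} = {b0}; idom=b0
  b5: preds {b0,b4}: {b0} ∩ {b0,b1,b3,b4} = {b0}; idom=b0

DF walk-up:
  join b1 pred b0: · stop@b0
  join b1 pred b3: b3→b1 stop@b0
  join b5 pred b0: · stop@b0
  join b5 pred b4: b4→b3→b1 stop@b0
  DF(b0)=∅
  DF(b1)={b1,b5}
  DF(b2)=∅
  DF(b3)={b1,b5}
  DF(b4)={b5}
  DF(b5)=∅

φ for w: defs {b0,b2,b3}
  DF⁺ = {b1,b5}

Answer: ["b1", "b5"]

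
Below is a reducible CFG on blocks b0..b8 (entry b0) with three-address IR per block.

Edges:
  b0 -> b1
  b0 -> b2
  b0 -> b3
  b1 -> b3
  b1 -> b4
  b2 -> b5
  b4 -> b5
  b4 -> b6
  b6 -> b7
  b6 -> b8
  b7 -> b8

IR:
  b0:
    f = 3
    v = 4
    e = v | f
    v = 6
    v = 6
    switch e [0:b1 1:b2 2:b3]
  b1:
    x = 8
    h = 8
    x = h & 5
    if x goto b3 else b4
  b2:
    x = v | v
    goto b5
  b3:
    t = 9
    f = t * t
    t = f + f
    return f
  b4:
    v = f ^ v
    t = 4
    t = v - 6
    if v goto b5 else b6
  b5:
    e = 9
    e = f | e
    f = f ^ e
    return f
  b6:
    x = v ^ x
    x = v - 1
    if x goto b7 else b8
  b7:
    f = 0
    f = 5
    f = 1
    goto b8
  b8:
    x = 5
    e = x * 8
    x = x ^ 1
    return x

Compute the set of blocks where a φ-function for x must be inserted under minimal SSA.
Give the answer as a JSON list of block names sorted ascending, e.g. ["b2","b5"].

idom tree: b1←b0 b2←b0 b3←b0 b4←b1 b5←b0 b6←b4 b7←b6 b8←b6
Dom at joins:
  b3: preds {b0,b1}: {b0} ∩ {b0,b1} = {b0}; idom=b0
  b5: preds {b2,b4}: {b0,b2} ∩ {b0,b1,b4} = {b0}; idom=b0
  b8: preds {b6,b7}: {b0,b1,b4,b6} ∩ {b0,b1,b4,b6,b7} = {b0,b1,b4,b6}; idom=b6

DF derivation:
  join b3 pred b0: · stop@b0
  join b3 pred b1: b1 stop@b0
  join b5 pred b2: b2 stop@b0
  join b5 pred b4: b4→b1 stop@b0
  join b8 pred b6: · stop@b6
  join b8 pred b7: b7 stop@b6
  b0 → ∅
  b1 → {b3,b5}
  b2 → {b5}
  b3 → ∅
  b4 → {b5}
  b5 → ∅
  b6 → ∅
  b7 → {b8}
  b8 → ∅

φ for x: defs {b1,b2,b6,b8}
  DF⁺ = {b3,b5}

Answer: ["b3", "b5"]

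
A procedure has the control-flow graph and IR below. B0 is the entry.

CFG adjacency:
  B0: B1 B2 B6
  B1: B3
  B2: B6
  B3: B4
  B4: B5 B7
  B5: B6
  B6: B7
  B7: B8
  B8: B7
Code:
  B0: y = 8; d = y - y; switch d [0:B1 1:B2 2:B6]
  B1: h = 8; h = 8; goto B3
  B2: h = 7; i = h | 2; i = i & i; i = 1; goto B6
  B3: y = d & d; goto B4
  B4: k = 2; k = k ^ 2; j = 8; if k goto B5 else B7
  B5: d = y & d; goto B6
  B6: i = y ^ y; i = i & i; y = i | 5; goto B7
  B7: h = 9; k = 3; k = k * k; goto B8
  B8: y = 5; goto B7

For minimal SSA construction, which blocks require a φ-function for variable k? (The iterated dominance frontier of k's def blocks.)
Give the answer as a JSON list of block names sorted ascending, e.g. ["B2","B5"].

idom tree: B1←B0 B2←B0 B3←B1 B4←B3 B5←B4 B6←B0 B7←B0 B8←B7
Dom∩ at merges:
  B6: preds {B0,B2,B5}: {B0} ∩ {B0,B2} ∩ {B0,B1,B3,B4,B5} = {B0}; idom=B0
  B7: preds {B4,B6,B8}: {B0,B1,B3,B4} ∩ {B0,B6} ∩ {B0,B7,B8} = {B0}; idom=B0

DF derivation:
  B6←B0: walk · to B0
  B6←B2: walk B2 to B0
  B6←B5: walk B5→B4→B3→B1 to B0
  B7←B4: walk B4→B3→B1 to B0
  B7←B6: walk B6 to B0
  B7←B8: walk B8→B7 to B0
  B0 → ∅
  B1 → {B6,B7}
  B2 → {B6}
  B3 → {B6,B7}
  B4 → {B6,B7}
  B5 → {B6}
  B6 → {B7}
  B7 → {B7}
  B8 → {B7}

φ for k: defs {B4,B7}
  DF⁺ = {B6,B7}

Answer: ["B6", "B7"]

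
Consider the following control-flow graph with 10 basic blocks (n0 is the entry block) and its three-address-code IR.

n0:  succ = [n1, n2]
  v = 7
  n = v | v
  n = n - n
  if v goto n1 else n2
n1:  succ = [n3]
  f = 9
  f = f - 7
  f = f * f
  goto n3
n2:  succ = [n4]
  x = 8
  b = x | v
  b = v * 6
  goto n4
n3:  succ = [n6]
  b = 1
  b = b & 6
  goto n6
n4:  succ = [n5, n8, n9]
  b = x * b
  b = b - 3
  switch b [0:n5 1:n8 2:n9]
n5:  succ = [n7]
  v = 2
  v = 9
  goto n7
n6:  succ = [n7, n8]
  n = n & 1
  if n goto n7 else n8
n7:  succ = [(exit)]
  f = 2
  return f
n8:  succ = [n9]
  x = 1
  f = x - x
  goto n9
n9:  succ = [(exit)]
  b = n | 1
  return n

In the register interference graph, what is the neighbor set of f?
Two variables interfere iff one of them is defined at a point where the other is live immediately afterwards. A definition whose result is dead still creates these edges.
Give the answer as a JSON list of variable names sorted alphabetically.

Answer: ["n"]

Analysis:
def/use:
  n0: {n,v} / ∅
  n1: {f} / ∅
  n2: {b,x} / {v}
  n3: {b} / ∅
  n4: {b} / {b,x}
  n5: {v} / ∅
  n6: {n} / {n}
  n7: {f} / ∅
  n8: {f,x} / ∅
  n9: {b} / {n}

Backward fixpoint:
  n0: in=∅ out={n,v}
  n1: in={n} out={n}
  n2: in={n,v} out={b,n,x}
  n3: in={n} out={n}
  n4: in={b,n,x} out={n}
  n5: in=∅ out=∅
  n6: in={n} out={n}
  n7: in=∅ out=∅
  n8: in={n} out={n}
  n9: in={n} out=∅

Interference:
  b: {n,v,x}
  f: {n}
  n: {b,f,v,x}
  v: {b,n,x}
  x: {b,n,v}

N(f) = ["n"]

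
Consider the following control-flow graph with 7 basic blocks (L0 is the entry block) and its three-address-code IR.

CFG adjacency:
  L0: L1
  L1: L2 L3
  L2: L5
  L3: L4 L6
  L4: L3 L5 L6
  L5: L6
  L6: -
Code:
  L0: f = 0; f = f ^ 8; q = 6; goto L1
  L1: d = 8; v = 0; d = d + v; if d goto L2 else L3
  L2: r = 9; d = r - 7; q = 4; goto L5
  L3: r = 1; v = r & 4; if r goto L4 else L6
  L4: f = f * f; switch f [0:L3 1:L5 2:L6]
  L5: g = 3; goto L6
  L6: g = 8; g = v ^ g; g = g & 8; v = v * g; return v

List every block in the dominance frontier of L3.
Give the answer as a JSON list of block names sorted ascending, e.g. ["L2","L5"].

idom tree: L1←L0 L2←L1 L3←L1 L4←L3 L5←L1 L6←L1
Join-block Dom:
  L3: preds {L1,L4}: {L0,L1} ∩ {L0,L1,L3,L4} = {L0,L1}; idom=L1
  L5: preds {L2,L4}: {L0,L1,L2} ∩ {L0,L1,L3,L4} = {L0,L1}; idom=L1
  L6: preds {L3,L4,L5}: {L0,L1,L3} ∩ {L0,L1,L3,L4} ∩ {L0,L1,L5} = {L0,L1}; idom=L1

Frontier:
  join L3 pred L1: · stop@L1
  join L3 pred L4: L4→L3 stop@L1
  join L5 pred L2: L2 stop@L1
  join L5 pred L4: L4→L3 stop@L1
  join L6 pred L3: L3 stop@L1
  join L6 pred L4: L4→L3 stop@L1
  join L6 pred L5: L5 stop@L1
  L0: DF=∅
  L1: DF=∅
  L2: DF={L5}
  L3: DF={L3,L5,L6}
  L4: DF={L3,L5,L6}
  L5: DF={L6}
  L6: DF=∅

DF(L3) = ["L3", "L5", "L6"]

Answer: ["L3", "L5", "L6"]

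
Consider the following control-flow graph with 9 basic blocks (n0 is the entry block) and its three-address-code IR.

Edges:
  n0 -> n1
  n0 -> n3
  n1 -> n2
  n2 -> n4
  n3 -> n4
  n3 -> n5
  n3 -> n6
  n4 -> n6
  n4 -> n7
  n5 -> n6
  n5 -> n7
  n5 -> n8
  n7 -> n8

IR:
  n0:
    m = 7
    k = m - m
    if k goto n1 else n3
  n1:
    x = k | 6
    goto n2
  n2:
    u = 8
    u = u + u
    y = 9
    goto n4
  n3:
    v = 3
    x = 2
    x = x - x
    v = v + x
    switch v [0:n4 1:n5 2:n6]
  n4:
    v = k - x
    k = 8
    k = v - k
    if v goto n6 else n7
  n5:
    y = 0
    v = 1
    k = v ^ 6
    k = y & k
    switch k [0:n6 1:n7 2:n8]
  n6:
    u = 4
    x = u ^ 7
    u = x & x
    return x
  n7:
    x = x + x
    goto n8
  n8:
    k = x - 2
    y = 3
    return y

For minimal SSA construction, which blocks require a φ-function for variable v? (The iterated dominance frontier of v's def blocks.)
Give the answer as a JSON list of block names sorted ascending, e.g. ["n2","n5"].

Answer: ["n4", "n6", "n7", "n8"]

Analysis:
idom tree: n1←n0 n2←n1 n3←n0 n4←n0 n5←n3 n6←n0 n7←n0 n8←n0
Dom∩ at merges:
  n4: preds {n2,n3}: {n0,n1,n2} ∩ {n0,n3} = {n0}; idom=n0
  n6: preds {n3,n4,n5}: {n0,n3} ∩ {n0,n4} ∩ {n0,n3,n5} = {n0}; idom=n0
  n7: preds {n4,n5}: {n0,n4} ∩ {n0,n3,n5} = {n0}; idom=n0
  n8: preds {n5,n7}: {n0,n3,n5} ∩ {n0,n7} = {n0}; idom=n0

Frontier:
  n4←n2: walk n2→n1 to n0
  n4←n3: walk n3 to n0
  n6←n3: walk n3 to n0
  n6←n4: walk n4 to n0
  n6←n5: walk n5→n3 to n0
  n7←n4: walk n4 to n0
  n7←n5: walk n5→n3 to n0
  n8←n5: walk n5→n3 to n0
  n8←n7: walk n7 to n0
  n0: DF=∅
  n1: DF={n4}
  n2: DF={n4}
  n3: DF={n4,n6,n7,n8}
  n4: DF={n6,n7}
  n5: DF={n6,n7,n8}
  n6: DF=∅
  n7: DF={n8}
  n8: DF=∅

φ for v: defs {n3,n4,n5}
  DF⁺ = {n4,n6,n7,n8}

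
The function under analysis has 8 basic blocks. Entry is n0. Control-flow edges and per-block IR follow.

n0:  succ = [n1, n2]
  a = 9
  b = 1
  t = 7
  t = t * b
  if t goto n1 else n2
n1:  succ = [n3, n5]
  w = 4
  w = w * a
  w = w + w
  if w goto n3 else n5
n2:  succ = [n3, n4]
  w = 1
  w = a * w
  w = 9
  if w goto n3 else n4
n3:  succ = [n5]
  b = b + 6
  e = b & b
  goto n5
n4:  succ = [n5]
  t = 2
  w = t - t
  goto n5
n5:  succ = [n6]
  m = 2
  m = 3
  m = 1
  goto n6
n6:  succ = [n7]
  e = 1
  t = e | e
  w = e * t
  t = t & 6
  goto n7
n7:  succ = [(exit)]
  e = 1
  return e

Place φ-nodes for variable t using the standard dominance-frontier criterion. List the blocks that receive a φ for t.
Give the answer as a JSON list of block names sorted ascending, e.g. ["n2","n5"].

Answer: ["n5"]

Analysis:
idom tree: n1←n0 n2←n0 n3←n0 n4←n2 n5←n0 n6←n5 n7←n6
Join-block Dom:
  n3: preds {n1,n2}: {n0,n1} ∩ {n0,n2} = {n0}; idom=n0
  n5: preds {n1,n3,n4}: {n0,n1} ∩ {n0,n3} ∩ {n0,n2,n4} = {n0}; idom=n0

DF derivation:
  n3←n1: walk n1 to n0
  n3←n2: walk n2 to n0
  n5←n1: walk n1 to n0
  n5←n3: walk n3 to n0
  n5←n4: walk n4→n2 to n0
  n0 → ∅
  n1 → {n3,n5}
  n2 → {n3,n5}
  n3 → {n5}
  n4 → {n5}
  n5 → ∅
  n6 → ∅
  n7 → ∅

φ for t: defs {n0,n4,n6}
  DF⁺ = {n5}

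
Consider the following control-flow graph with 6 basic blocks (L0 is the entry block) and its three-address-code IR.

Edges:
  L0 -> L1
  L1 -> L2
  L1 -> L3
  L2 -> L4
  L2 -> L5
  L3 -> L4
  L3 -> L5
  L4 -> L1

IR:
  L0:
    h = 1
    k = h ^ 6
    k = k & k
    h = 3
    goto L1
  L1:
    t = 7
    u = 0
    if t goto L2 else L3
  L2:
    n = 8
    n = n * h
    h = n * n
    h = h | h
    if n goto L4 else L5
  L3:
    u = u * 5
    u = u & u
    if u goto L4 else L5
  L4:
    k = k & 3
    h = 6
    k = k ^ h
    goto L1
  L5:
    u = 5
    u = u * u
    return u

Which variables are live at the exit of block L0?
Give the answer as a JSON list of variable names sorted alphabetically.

Per-block:
  L0 def {h,k} use ∅
  L1 def {t,u} use ∅
  L2 def {h,n} use {h}
  L3 def {u} use {u}
  L4 def {h,k} use {k}
  L5 def {u} use ∅

Liveness:
  L0: in=∅ out={h,k}
  L1: in={h,k} out={h,k,u}
  L2: in={h,k} out={k}
  L3: in={k,u} out={k}
  L4: in={k} out={h,k}
  L5: in=∅ out=∅

live-out(L0) = ["h", "k"]

Answer: ["h", "k"]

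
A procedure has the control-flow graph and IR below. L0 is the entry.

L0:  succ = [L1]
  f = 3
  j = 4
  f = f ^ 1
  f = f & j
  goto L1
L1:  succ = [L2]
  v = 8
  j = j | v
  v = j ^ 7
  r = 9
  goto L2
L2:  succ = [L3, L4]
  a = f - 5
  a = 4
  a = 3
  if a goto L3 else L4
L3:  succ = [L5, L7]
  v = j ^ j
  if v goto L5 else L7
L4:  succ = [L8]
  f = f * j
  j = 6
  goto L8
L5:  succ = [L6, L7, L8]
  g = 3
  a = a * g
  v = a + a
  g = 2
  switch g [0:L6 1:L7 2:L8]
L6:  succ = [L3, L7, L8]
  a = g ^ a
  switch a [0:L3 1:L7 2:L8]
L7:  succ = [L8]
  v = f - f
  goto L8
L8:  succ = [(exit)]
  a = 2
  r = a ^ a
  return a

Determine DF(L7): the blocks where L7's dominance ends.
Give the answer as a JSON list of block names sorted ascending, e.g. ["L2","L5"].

Answer: ["L8"]

Working:
idom tree: L1←L0 L2←L1 L3←L2 L4←L2 L5←L3 L6←L5 L7←L3 L8←L2
Dom at joins:
  L3: preds {L2,L6}: {L0,L1,L2} ∩ {L0,L1,L2,L3,L5,L6} = {L0,L1,L2}; idom=L2
  L7: preds {L3,L5,L6}: {L0,L1,L2,L3} ∩ {L0,L1,L2,L3,L5} ∩ {L0,L1,L2,L3,L5,L6} = {L0,L1,L2,L3}; idom=L3
  L8: preds {L4,L5,L6,L7}: {L0,L1,L2,L4} ∩ {L0,L1,L2,L3,L5} ∩ {L0,L1,L2,L3,L5,L6} ∩ {L0,L1,L2,L3,L7} = {L0,L1,L2}; idom=L2

DF derivation:
  L3←L2: walk · to L2
  L3←L6: walk L6→L5→L3 to L2
  L7←L3: walk · to L3
  L7←L5: walk L5 to L3
  L7←L6: walk L6→L5 to L3
  L8←L4: walk L4 to L2
  L8←L5: walk L5→L3 to L2
  L8←L6: walk L6→L5→L3 to L2
  L8←L7: walk L7→L3 to L2
  L0 → ∅
  L1 → ∅
  L2 → ∅
  L3 → {L3,L8}
  L4 → {L8}
  L5 → {L3,L7,L8}
  L6 → {L3,L7,L8}
  L7 → {L8}
  L8 → ∅

DF(L7) = ["L8"]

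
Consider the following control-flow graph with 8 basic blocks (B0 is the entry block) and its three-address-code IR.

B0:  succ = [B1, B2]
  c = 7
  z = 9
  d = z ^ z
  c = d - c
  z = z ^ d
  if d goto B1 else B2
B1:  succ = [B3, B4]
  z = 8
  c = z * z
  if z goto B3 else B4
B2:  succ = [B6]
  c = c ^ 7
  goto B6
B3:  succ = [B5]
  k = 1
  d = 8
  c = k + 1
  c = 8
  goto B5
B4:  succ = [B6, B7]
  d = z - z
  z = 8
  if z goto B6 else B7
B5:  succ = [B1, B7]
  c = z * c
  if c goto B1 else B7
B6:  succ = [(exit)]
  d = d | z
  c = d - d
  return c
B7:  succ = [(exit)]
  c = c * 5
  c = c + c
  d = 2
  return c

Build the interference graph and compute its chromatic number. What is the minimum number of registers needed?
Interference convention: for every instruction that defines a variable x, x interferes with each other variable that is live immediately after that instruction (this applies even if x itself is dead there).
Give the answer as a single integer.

def/use:
  B0: {c,d,z} / ∅
  B1: {c,z} / ∅
  B2: {c} / {c}
  B3: {c,d,k} / ∅
  B4: {d,z} / {z}
  B5: {c} / {c,z}
  B6: {c,d} / {d,z}
  B7: {c,d} / {c}

Liveness:
  B0: in=∅ out={c,d,z}
  B1: in=∅ out={c,z}
  B2: in={c,d,z} out={d,z}
  B3: in={z} out={c,z}
  B4: in={c,z} out={c,d,z}
  B5: in={c,z} out={c}
  B6: in={d,z} out=∅
  B7: in={c} out=∅

Conflict graph:
  c: {d,z}
  d: {c,k,z}
  k: {d,z}
  z: {c,d,k}

Colouring:
  clique {c,d,z} ⇒ need ≥ 3
  3-colouring: c0={d}  c1={z}  c2={c,k}
  χ = 3

Answer: 3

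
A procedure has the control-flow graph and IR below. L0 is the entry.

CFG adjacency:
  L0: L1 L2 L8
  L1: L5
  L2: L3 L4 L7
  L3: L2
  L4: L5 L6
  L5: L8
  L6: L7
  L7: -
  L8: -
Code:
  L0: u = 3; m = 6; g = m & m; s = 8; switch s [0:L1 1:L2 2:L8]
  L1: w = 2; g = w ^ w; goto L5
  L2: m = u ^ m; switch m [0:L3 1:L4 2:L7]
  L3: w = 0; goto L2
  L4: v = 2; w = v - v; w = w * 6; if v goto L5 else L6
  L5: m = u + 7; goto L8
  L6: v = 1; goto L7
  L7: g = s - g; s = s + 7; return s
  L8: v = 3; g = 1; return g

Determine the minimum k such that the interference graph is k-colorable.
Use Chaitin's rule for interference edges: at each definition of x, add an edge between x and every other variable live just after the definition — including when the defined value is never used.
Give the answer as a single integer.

Answer: 5

Working:
def/use:
  L0: {g,m,s,u} / ∅
  L1: {g,w} / ∅
  L2: {m} / {m,u}
  L3: {w} / ∅
  L4: {v,w} / ∅
  L5: {m} / {u}
  L6: {v} / ∅
  L7: {g,s} / {g,s}
  L8: {g,v} / ∅

Backward fixpoint:
  live L0: ∅→{g,m,s,u}
  live L1: {u}→{u}
  live L2: {g,m,s,u}→{g,m,s,u}
  live L3: {g,m,s,u}→{g,m,s,u}
  live L4: {g,s,u}→{g,s,u}
  live L5: {u}→∅
  live L6: {g,s}→{g,s}
  live L7: {g,s}→∅
  live L8: ∅→∅

Interfere edges:
  g — {m,s,u,v,w}
  m — {g,s,u,w}
  s — {g,m,u,v,w}
  u — {g,m,s,v,w}
  v — {g,s,u,w}
  w — {g,m,s,u,v}

Colouring:
  lower bound: {g,m,s,u,w} mutually conflict ⇒ χ ≥ 5
  assign g→c0 m→c4 s→c1 u→c2 v→c4 w→c3 — no edge inside a register ⇒ χ ≤ 5
  χ = 5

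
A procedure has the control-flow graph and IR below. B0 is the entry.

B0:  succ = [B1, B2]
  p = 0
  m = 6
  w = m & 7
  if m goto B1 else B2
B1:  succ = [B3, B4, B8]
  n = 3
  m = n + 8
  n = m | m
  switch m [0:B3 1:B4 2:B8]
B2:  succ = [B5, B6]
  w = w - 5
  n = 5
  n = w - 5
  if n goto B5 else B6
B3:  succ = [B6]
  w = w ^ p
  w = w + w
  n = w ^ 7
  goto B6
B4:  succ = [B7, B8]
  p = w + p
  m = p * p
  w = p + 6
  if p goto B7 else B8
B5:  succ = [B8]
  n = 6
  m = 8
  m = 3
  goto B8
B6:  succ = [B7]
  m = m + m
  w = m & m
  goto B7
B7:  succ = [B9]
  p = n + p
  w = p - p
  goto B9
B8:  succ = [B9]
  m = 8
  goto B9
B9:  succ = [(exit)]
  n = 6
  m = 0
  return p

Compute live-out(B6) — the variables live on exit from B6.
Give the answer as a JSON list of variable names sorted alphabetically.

Answer: ["n", "p"]

Working:
Per-block:
  B0: def={m,p,w} ue=∅
  B1: def={m,n} ue=∅
  B2: def={n,w} ue={w}
  B3: def={n,w} ue={p,w}
  B4: def={m,p,w} ue={p,w}
  B5: def={m,n} ue=∅
  B6: def={m,w} ue={m}
  B7: def={p,w} ue={n,p}
  B8: def={m} ue=∅
  B9: def={m,n} ue={p}

Backward fixpoint:
  B0 li=∅ lo={m,p,w}
  B1 li={p,w} lo={m,n,p,w}
  B2 li={m,p,w} lo={m,n,p}
  B3 li={m,p,w} lo={m,n,p}
  B4 li={n,p,w} lo={n,p}
  B5 li={p} lo={p}
  B6 li={m,n,p} lo={n,p}
  B7 li={n,p} lo={p}
  B8 li={p} lo={p}
  B9 li={p} lo=∅

live-out(B6) = ["n", "p"]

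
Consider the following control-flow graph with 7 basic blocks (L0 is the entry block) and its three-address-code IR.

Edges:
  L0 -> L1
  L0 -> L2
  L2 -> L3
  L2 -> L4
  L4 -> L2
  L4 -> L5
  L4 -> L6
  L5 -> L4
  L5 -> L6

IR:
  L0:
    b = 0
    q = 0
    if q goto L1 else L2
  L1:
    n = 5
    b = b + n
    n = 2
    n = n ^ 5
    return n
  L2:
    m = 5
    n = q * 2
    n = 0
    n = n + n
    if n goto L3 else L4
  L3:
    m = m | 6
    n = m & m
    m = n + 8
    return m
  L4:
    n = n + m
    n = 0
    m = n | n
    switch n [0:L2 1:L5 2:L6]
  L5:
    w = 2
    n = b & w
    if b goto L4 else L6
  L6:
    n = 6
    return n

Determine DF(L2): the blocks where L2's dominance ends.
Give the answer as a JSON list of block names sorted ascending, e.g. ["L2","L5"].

idom tree: L1←L0 L2←L0 L3←L2 L4←L2 L5←L4 L6←L4
Dom∩ at merges:
  L2: preds {L0,L4}: {L0} ∩ {L0,L2,L4} = {L0}; idom=L0
  L4: preds {L2,L5}: {L0,L2} ∩ {L0,L2,L4,L5} = {L0,L2}; idom=L2
  L6: preds {L4,L5}: {L0,L2,L4} ∩ {L0,L2,L4,L5} = {L0,L2,L4}; idom=L4

Frontier:
  L2←L0: walk · to L0
  L2←L4: walk L4→L2 to L0
  L4←L2: walk · to L2
  L4←L5: walk L5→L4 to L2
  L6←L4: walk · to L4
  L6←L5: walk L5 to L4
  L0: DF=∅
  L1: DF=∅
  L2: DF={L2}
  L3: DF=∅
  L4: DF={L2,L4}
  L5: DF={L4,L6}
  L6: DF=∅

DF(L2) = ["L2"]

Answer: ["L2"]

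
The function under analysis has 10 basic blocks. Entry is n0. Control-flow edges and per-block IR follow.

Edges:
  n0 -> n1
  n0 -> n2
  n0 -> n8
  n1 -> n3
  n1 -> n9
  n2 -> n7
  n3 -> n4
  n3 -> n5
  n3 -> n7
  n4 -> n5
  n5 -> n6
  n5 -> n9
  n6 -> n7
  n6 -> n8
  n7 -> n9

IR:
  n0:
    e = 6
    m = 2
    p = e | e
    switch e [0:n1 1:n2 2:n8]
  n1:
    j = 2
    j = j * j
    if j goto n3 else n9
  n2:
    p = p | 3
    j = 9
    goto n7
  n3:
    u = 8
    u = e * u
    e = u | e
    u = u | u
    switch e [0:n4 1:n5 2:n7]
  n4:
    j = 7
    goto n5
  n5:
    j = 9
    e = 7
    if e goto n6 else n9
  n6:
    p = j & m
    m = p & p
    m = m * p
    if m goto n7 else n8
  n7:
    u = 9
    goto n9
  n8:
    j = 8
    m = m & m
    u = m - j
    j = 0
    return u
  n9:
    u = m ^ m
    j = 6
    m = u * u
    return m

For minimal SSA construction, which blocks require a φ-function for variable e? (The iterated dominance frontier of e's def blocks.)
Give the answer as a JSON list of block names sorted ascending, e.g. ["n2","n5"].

Answer: ["n7", "n8", "n9"]

Analysis:
idom tree: n1←n0 n2←n0 n3←n1 n4←n3 n5←n3 n6←n5 n7←n0 n8←n0 n9←n0
Join-block Dom:
  n5: preds {n3,n4}: {n0,n1,n3} ∩ {n0,n1,n3,n4} = {n0,n1,n3}; idom=n3
  n7: preds {n2,n3,n6}: {n0,n2} ∩ {n0,n1,n3} ∩ {n0,n1,n3,n5,n6} = {n0}; idom=n0
  n8: preds {n0,n6}: {n0} ∩ {n0,n1,n3,n5,n6} = {n0}; idom=n0
  n9: preds {n1,n5,n7}: {n0,n1} ∩ {n0,n1,n3,n5} ∩ {n0,n7} = {n0}; idom=n0

DF walk-up:
  n5←n3: walk · to n3
  n5←n4: walk n4 to n3
  n7←n2: walk n2 to n0
  n7←n3: walk n3→n1 to n0
  n7←n6: walk n6→n5→n3→n1 to n0
  n8←n0: walk · to n0
  n8←n6: walk n6→n5→n3→n1 to n0
  n9←n1: walk n1 to n0
  n9←n5: walk n5→n3→n1 to n0
  n9←n7: walk n7 to n0
  DF(n0)=∅
  DF(n1)={n7,n8,n9}
  DF(n2)={n7}
  DF(n3)={n7,n8,n9}
  DF(n4)={n5}
  DF(n5)={n7,n8,n9}
  DF(n6)={n7,n8}
  DF(n7)={n9}
  DF(n8)=∅
  DF(n9)=∅

φ for e: defs {n0,n3,n5}
  DF⁺ = {n7,n8,n9}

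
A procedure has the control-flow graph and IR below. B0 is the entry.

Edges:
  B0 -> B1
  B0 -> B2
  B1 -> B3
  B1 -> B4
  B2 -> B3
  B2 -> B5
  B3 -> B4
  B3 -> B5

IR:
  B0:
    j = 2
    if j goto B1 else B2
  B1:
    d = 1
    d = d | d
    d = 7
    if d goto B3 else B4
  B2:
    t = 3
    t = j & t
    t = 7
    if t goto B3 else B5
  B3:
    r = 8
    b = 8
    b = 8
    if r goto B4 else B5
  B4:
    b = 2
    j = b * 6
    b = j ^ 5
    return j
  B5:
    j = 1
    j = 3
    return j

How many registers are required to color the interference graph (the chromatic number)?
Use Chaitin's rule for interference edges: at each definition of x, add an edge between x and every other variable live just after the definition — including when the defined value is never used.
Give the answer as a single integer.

Answer: 2

Working:
Block summaries:
  B0 def {j} use ∅
  B1 def {d} use ∅
  B2 def {t} use {j}
  B3 def {b,r} use ∅
  B4 def {b,j} use ∅
  B5 def {j} use ∅

Liveness:
  B0 li=∅ lo={j}
  B1 li=∅ lo=∅
  B2 li={j} lo=∅
  B3 li=∅ lo=∅
  B4 li=∅ lo=∅
  B5 li=∅ lo=∅

Conflict graph:
  b — {j,r}
  d — ∅
  j — {b,t}
  r — {b}
  t — {j}

Registers:
  lower bound: {b,j} mutually conflict ⇒ χ ≥ 2
  assign b→c0 d→c0 j→c1 r→c1 t→c0 — no edge inside a register ⇒ χ ≤ 2
  χ = 2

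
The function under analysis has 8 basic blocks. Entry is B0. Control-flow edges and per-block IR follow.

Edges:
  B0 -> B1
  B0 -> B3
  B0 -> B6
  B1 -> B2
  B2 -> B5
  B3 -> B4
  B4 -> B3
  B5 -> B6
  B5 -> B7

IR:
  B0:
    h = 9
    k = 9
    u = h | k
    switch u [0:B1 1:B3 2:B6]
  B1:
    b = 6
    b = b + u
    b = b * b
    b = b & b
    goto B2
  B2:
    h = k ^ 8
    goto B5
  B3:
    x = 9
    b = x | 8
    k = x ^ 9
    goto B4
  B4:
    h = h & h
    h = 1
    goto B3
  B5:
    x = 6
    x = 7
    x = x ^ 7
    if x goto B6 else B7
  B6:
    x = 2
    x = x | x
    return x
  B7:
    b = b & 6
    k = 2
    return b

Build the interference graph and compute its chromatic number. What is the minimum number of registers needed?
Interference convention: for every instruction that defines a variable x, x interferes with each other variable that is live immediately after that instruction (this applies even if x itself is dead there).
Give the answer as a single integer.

Answer: 4

Working:
def/use:
  B0 def {h,k,u} use ∅
  B1 def {b} use {u}
  B2 def {h} use {k}
  B3 def {b,k,x} use ∅
  B4 def {h} use {h}
  B5 def {x} use ∅
  B6 def {x} use ∅
  B7 def {b,k} use {b}

Backward fixpoint:
  live B0: ∅→{h,k,u}
  live B1: {k,u}→{b,k}
  live B2: {b,k}→{b}
  live B3: {h}→{h}
  live B4: {h}→{h}
  live B5: {b}→{b}
  live B6: ∅→∅
  live B7: {b}→∅

Interference:
  b — {h,k,u,x}
  h — {b,k,u,x}
  k — {b,h,u}
  u — {b,h,k}
  x — {b,h}

Registers:
  clique {b,h,k,u} ⇒ need ≥ 4
  4-colouring: c0={b}  c1={h}  c2={k,x}  c3={u}
  χ = 4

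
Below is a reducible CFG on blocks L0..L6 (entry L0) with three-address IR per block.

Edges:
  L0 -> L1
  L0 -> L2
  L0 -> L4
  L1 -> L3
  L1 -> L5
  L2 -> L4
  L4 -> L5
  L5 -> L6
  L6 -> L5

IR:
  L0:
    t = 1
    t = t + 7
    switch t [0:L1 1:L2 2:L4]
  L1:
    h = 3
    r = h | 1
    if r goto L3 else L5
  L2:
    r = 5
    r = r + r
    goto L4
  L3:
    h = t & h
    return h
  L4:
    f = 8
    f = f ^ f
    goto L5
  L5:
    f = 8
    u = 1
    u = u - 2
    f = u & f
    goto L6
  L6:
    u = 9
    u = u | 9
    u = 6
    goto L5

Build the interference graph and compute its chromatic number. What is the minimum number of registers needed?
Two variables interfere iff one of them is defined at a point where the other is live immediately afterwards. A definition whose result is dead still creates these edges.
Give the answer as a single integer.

Answer: 3

Analysis:
Block summaries:
  L0: {t} / ∅
  L1: {h,r} / ∅
  L2: {r} / ∅
  L3: {h} / {h,t}
  L4: {f} / ∅
  L5: {f,u} / ∅
  L6: {u} / ∅

Liveness:
  L0: in=∅ out={t}
  L1: in={t} out={h,t}
  L2: in=∅ out=∅
  L3: in={h,t} out=∅
  L4: in=∅ out=∅
  L5: in=∅ out=∅
  L6: in=∅ out=∅

Conflict graph:
  f↔{u}
  h↔{r,t}
  r↔{h,t}
  t↔{h,r}
  u↔{f}

Chromatic number:
  lower bound: {h,r,t} mutually conflict ⇒ χ ≥ 3
  3-colouring: c0={f,h}  c1={r,u}  c2={t}
  χ = 3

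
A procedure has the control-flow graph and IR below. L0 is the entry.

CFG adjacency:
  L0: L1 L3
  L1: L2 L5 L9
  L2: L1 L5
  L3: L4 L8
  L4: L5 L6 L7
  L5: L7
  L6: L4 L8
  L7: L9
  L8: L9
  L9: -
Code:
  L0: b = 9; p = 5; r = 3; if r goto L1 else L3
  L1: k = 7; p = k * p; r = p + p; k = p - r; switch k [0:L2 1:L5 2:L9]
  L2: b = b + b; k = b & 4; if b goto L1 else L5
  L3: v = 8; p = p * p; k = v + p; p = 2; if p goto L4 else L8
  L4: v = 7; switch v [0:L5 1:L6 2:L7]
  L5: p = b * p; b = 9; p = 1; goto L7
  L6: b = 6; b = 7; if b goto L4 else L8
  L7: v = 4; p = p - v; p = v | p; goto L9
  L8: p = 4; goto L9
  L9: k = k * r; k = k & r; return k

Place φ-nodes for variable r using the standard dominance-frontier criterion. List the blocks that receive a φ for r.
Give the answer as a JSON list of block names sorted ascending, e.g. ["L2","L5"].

Answer: ["L1", "L5", "L7", "L9"]

Working:
idom tree: L1←L0 L2←L1 L3←L0 L4←L3 L5←L0 L6←L4 L7←L0 L8←L3 L9←L0
Join-block Dom:
  L1: preds {L0,L2}: {L0} ∩ {L0,L1,L2} = {L0}; idom=L0
  L4: preds {L3,L6}: {L0,L3} ∩ {L0,L3,L4,L6} = {L0,L3}; idom=L3
  L5: preds {L1,L2,L4}: {L0,L1} ∩ {L0,L1,L2} ∩ {L0,L3,L4} = {L0}; idom=L0
  L7: preds {L4,L5}: {L0,L3,L4} ∩ {L0,L5} = {L0}; idom=L0
  L8: preds {L3,L6}: {L0,L3} ∩ {L0,L3,L4,L6} = {L0,L3}; idom=L3
  L9: preds {L1,L7,L8}: {L0,L1} ∩ {L0,L7} ∩ {L0,L3,L8} = {L0}; idom=L0

Frontier:
  L1←L0: walk · to L0
  L1←L2: walk L2→L1 to L0
  L4←L3: walk · to L3
  L4←L6: walk L6→L4 to L3
  L5←L1: walk L1 to L0
  L5←L2: walk L2→L1 to L0
  L5←L4: walk L4→L3 to L0
  L7←L4: walk L4→L3 to L0
  L7←L5: walk L5 to L0
  L8←L3: walk · to L3
  L8←L6: walk L6→L4 to L3
  L9←L1: walk L1 to L0
  L9←L7: walk L7 to L0
  L9←L8: walk L8→L3 to L0
  L0: DF=∅
  L1: DF={L1,L5,L9}
  L2: DF={L1,L5}
  L3: DF={L5,L7,L9}
  L4: DF={L4,L5,L7,L8}
  L5: DF={L7}
  L6: DF={L4,L8}
  L7: DF={L9}
  L8: DF={L9}
  L9: DF=∅

φ for r: defs {L0,L1}
  DF⁺ = {L1,L5,L7,L9}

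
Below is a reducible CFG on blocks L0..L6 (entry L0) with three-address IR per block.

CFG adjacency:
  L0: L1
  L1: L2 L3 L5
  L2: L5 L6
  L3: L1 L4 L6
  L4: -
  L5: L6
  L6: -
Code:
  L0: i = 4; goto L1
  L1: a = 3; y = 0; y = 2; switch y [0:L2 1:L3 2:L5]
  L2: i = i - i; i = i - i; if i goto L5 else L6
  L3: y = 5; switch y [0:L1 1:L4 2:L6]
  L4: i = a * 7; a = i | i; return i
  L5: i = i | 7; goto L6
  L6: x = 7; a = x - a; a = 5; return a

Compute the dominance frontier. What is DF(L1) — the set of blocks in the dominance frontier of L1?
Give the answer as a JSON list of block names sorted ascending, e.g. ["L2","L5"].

idom tree: L1←L0 L2←L1 L3←L1 L4←L3 L5←L1 L6←L1
Dom∩ at merges:
  L1: preds {L0,L3}: {L0} ∩ {L0,L1,L3} = {L0}; idom=L0
  L5: preds {L1,L2}: {L0,L1} ∩ {L0,L1,L2} = {L0,L1}; idom=L1
  L6: preds {L2,L3,L5}: {L0,L1,L2} ∩ {L0,L1,L3} ∩ {L0,L1,L5} = {L0,L1}; idom=L1

Frontier:
  L1←L0: walk · to L0
  L1←L3: walk L3→L1 to L0
  L5←L1: walk · to L1
  L5←L2: walk L2 to L1
  L6←L2: walk L2 to L1
  L6←L3: walk L3 to L1
  L6←L5: walk L5 to L1
  L0 → ∅
  L1 → {L1}
  L2 → {L5,L6}
  L3 → {L1,L6}
  L4 → ∅
  L5 → {L6}
  L6 → ∅

DF(L1) = ["L1"]

Answer: ["L1"]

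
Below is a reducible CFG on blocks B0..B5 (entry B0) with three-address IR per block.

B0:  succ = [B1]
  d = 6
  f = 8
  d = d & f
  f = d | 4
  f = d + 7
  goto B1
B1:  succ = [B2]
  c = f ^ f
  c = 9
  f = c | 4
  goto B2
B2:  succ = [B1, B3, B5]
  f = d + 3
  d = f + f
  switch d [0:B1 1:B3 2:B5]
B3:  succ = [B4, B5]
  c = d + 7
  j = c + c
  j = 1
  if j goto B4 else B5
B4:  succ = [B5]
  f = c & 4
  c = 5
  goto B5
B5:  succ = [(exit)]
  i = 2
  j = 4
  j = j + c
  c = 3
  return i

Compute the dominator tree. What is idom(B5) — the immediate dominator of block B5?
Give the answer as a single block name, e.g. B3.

idom tree: B1←B0 B2←B1 B3←B2 B4←B3 B5←B2
Dom∩ at merges:
  B1: preds {B0,B2}: {B0} ∩ {B0,B1,B2} = {B0}; idom=B0
  B5: preds {B2,B3,B4}: {B0,B1,B2} ∩ {B0,B1,B2,B3} ∩ {B0,B1,B2,B3,B4} = {B0,B1,B2}; idom=B2

idom(B5) = B2

Answer: B2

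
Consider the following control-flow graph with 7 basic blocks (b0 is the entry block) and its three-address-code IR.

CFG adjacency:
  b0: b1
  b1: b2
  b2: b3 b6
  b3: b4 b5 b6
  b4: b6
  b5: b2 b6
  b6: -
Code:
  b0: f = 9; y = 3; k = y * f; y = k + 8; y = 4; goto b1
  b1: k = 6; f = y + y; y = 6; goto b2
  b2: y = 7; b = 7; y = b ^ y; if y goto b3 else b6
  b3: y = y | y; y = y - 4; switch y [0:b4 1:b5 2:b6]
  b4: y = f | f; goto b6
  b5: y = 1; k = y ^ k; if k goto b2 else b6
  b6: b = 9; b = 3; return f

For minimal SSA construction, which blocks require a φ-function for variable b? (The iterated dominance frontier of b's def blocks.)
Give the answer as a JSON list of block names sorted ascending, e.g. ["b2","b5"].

Answer: ["b2"]

Analysis:
idom tree: b1←b0 b2←b1 b3←b2 b4←b3 b5←b3 b6←b2
Dom at joins:
  b2: preds {b1,b5}: {b0,b1} ∩ {b0,b1,b2,b3,b5} = {b0,b1}; idom=b1
  b6: preds {b2,b3,b4,b5}: {b0,b1,b2} ∩ {b0,b1,b2,b3} ∩ {b0,b1,b2,b3,b4} ∩ {b0,b1,b2,b3,b5} = {b0,b1,b2}; idom=b2

DF walk-up:
  b2←b1: walk · to b1
  b2←b5: walk b5→b3→b2 to b1
  b6←b2: walk · to b2
  b6←b3: walk b3 to b2
  b6←b4: walk b4→b3 to b2
  b6←b5: walk b5→b3 to b2
  b0: DF=∅
  b1: DF=∅
  b2: DF={b2}
  b3: DF={b2,b6}
  b4: DF={b6}
  b5: DF={b2,b6}
  b6: DF=∅

φ for b: defs {b2,b6}
  DF⁺ = {b2}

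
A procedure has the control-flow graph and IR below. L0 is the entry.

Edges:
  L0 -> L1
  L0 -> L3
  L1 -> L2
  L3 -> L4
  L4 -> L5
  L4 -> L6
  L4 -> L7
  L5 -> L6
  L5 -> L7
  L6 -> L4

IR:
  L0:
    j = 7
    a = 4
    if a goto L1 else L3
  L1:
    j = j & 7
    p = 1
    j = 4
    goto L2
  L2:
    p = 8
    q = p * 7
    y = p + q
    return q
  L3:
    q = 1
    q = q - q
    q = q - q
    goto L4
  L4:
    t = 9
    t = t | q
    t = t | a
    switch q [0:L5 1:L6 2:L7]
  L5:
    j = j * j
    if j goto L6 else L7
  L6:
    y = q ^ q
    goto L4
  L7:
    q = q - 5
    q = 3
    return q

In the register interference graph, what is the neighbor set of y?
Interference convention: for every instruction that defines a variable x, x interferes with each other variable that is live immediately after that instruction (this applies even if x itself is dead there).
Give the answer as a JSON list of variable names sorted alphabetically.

Answer: ["a", "j", "q"]

Analysis:
Per-block:
  L0 def {a,j} use ∅
  L1 def {j,p} use {j}
  L2 def {p,q,y} use ∅
  L3 def {q} use ∅
  L4 def {t} use {a,q}
  L5 def {j} use {j}
  L6 def {y} use {q}
  L7 def {q} use {q}

Live sets:
  L0 li=∅ lo={a,j}
  L1 li={j} lo=∅
  L2 li=∅ lo=∅
  L3 li={a,j} lo={a,j,q}
  L4 li={a,j,q} lo={a,j,q}
  L5 li={a,j,q} lo={a,j,q}
  L6 li={a,j,q} lo={a,j,q}
  L7 li={q} lo=∅

Interference:
  a↔{j,q,t,y}
  j↔{a,q,t,y}
  p↔{q}
  q↔{a,j,p,t,y}
  t↔{a,j,q}
  y↔{a,j,q}

N(y) = ["a", "j", "q"]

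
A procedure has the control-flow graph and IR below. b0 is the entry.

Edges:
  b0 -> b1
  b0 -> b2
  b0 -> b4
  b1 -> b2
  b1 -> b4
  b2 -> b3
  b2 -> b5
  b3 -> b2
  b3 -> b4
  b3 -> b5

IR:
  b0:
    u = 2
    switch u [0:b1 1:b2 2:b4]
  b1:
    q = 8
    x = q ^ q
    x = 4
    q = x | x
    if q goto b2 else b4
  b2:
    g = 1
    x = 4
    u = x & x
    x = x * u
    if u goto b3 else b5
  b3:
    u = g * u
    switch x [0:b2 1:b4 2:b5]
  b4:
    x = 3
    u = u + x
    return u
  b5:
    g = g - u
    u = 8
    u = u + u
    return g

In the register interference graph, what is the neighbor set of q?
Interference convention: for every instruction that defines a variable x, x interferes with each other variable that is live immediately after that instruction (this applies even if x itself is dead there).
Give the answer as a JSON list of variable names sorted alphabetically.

Per-block:
  b0 def {u} use ∅
  b1 def {q,x} use ∅
  b2 def {g,u,x} use ∅
  b3 def {u} use {g,u,x}
  b4 def {u,x} use {u}
  b5 def {g,u} use {g,u}

Live sets:
  b0 li=∅ lo={u}
  b1 li={u} lo={u}
  b2 li=∅ lo={g,u,x}
  b3 li={g,u,x} lo={g,u}
  b4 li={u} lo=∅
  b5 li={g,u} lo=∅

Conflict graph:
  g↔{u,x}
  q↔{u}
  u↔{g,q,x}
  x↔{g,u}

N(q) = ["u"]

Answer: ["u"]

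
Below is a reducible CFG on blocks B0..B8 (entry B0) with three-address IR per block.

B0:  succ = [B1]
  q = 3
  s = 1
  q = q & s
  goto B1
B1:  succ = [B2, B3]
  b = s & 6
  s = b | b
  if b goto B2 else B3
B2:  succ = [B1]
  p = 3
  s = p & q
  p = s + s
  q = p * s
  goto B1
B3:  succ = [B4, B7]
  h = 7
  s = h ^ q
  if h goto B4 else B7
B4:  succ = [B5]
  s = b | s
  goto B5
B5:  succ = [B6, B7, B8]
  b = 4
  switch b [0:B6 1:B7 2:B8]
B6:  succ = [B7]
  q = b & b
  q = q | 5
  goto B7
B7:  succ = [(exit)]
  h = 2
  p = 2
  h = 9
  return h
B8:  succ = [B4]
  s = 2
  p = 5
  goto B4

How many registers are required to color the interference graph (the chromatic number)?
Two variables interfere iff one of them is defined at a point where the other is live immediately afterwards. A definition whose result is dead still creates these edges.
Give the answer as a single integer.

Answer: 4

Derivation:
Per-block:
  B0: {q,s} / ∅
  B1: {b,s} / {s}
  B2: {p,q,s} / {q}
  B3: {h,s} / {q}
  B4: {s} / {b,s}
  B5: {b} / ∅
  B6: {q} / {b}
  B7: {h,p} / ∅
  B8: {p,s} / ∅

Liveness:
  B0: in=∅ out={q,s}
  B1: in={q,s} out={b,q}
  B2: in={q} out={q,s}
  B3: in={b,q} out={b,s}
  B4: in={b,s} out=∅
  B5: in=∅ out={b}
  B6: in={b} out=∅
  B7: in=∅ out=∅
  B8: in={b} out={b,s}

Interference:
  b — {h,p,q,s}
  h — {b,q,s}
  p — {b,q,s}
  q — {b,h,p,s}
  s — {b,h,p,q}

Chromatic number:
  {b,h,q,s} pairwise interfere (4-clique) ⇒ χ ≥ 4
  assign b→R0 h→R3 p→R3 q→R1 s→R2 — no edge inside a register ⇒ χ ≤ 4
  χ = 4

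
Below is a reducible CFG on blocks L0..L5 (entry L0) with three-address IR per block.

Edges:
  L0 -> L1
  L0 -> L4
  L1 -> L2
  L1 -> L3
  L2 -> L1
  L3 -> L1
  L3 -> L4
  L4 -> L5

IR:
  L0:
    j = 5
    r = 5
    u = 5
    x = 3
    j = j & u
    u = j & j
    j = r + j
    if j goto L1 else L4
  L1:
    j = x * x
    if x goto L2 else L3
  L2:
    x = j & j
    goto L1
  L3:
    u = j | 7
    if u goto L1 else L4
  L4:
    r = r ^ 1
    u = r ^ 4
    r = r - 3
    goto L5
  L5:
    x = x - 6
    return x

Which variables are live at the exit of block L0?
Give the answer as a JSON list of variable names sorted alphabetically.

Answer: ["r", "x"]

Working:
Per-block:
  L0: def={j,r,u,x} ue=∅
  L1: def={j} ue={x}
  L2: def={x} ue={j}
  L3: def={u} ue={j}
  L4: def={r,u} ue={r}
  L5: def={x} ue={x}

Liveness:
  L0: in=∅ out={r,x}
  L1: in={r,x} out={j,r,x}
  L2: in={j,r} out={r,x}
  L3: in={j,r,x} out={r,x}
  L4: in={r,x} out={x}
  L5: in={x} out=∅

live-out(L0) = ["r", "x"]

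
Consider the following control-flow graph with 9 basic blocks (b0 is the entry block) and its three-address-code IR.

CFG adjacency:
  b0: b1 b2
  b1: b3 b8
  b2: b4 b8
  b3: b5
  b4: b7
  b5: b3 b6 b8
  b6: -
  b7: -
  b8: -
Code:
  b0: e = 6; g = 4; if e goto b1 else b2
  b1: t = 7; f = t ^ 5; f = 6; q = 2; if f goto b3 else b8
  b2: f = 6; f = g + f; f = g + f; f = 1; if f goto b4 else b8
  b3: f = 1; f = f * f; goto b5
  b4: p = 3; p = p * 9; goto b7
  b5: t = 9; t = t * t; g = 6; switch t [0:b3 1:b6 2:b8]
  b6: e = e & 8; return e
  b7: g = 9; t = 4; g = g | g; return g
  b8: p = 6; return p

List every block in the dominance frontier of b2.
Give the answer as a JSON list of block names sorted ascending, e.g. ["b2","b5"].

idom tree: b1←b0 b2←b0 b3←b1 b4←b2 b5←b3 b6←b5 b7←b4 b8←b0
Dom at joins:
  b3: preds {b1,b5}: {b0,b1} ∩ {b0,b1,b3,b5} = {b0,b1}; idom=b1
  b8: preds {b1,b2,b5}: {b0,b1} ∩ {b0,b2} ∩ {b0,b1,b3,b5} = {b0}; idom=b0

Frontier:
  join b3 pred b1: · stop@b1
  join b3 pred b5: b5→b3 stop@b1
  join b8 pred b1: b1 stop@b0
  join b8 pred b2: b2 stop@b0
  join b8 pred b5: b5→b3→b1 stop@b0
  b0 → ∅
  b1 → {b8}
  b2 → {b8}
  b3 → {b3,b8}
  b4 → ∅
  b5 → {b3,b8}
  b6 → ∅
  b7 → ∅
  b8 → ∅

DF(b2) = ["b8"]

Answer: ["b8"]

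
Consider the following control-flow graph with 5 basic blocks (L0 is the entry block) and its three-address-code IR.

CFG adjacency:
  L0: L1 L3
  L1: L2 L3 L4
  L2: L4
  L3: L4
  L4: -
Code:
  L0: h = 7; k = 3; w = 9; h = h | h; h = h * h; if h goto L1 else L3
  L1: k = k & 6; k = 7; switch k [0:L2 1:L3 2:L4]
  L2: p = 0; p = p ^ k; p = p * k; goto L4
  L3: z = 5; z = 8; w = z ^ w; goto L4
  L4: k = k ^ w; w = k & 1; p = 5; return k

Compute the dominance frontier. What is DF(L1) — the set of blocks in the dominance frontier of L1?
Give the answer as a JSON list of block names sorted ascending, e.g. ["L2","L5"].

Answer: ["L3", "L4"]

Working:
idom tree: L1←L0 L2←L1 L3←L0 L4←L0
Dom∩ at merges:
  L3: preds {L0,L1}: {L0} ∩ {L0,L1} = {L0}; idom=L0
  L4: preds {L1,L2,L3}: {L0,L1} ∩ {L0,L1,L2} ∩ {L0,L3} = {L0}; idom=L0

Frontier:
  join L3 pred L0: · stop@L0
  join L3 pred L1: L1 stop@L0
  join L4 pred L1: L1 stop@L0
  join L4 pred L2: L2→L1 stop@L0
  join L4 pred L3: L3 stop@L0
  L0: DF=∅
  L1: DF={L3,L4}
  L2: DF={L4}
  L3: DF={L4}
  L4: DF=∅

DF(L1) = ["L3", "L4"]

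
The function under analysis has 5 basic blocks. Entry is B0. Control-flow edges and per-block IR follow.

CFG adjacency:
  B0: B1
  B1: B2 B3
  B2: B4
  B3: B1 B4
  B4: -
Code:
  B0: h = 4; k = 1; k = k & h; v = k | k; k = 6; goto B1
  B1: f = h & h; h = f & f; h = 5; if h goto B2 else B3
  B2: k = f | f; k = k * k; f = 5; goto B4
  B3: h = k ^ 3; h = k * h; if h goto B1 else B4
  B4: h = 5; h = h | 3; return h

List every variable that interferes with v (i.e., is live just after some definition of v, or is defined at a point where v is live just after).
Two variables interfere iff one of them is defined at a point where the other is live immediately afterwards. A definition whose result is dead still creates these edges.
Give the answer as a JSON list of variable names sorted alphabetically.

Answer: ["h"]

Derivation:
def/use:
  B0: {h,k,v} / ∅
  B1: {f,h} / {h}
  B2: {f,k} / {f}
  B3: {h} / {k}
  B4: {h} / ∅

Live sets:
  B0: in=∅ out={h,k}
  B1: in={h,k} out={f,k}
  B2: in={f} out=∅
  B3: in={k} out={h,k}
  B4: in=∅ out=∅

Interfere edges:
  f↔{h,k}
  h↔{f,k,v}
  k↔{f,h}
  v↔{h}

N(v) = ["h"]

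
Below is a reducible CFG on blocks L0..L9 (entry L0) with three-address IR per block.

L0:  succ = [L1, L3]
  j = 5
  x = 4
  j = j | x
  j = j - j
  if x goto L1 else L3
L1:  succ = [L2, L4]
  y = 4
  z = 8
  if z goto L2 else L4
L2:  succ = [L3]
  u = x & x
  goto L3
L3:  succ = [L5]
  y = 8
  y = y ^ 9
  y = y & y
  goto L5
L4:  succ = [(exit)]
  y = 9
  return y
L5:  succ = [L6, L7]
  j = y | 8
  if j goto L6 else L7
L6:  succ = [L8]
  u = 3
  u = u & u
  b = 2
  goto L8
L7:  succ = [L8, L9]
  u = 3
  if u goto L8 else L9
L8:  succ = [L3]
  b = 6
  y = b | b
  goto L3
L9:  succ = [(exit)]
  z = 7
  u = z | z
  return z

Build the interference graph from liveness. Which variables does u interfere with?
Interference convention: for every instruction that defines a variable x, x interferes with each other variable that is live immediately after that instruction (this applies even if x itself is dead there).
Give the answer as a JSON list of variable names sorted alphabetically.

Answer: ["z"]

Derivation:
Per-block:
  L0: def={j,x} ue=∅
  L1: def={y,z} ue=∅
  L2: def={u} ue={x}
  L3: def={y} ue=∅
  L4: def={y} ue=∅
  L5: def={j} ue={y}
  L6: def={b,u} ue=∅
  L7: def={u} ue=∅
  L8: def={b,y} ue=∅
  L9: def={u,z} ue=∅

Liveness:
  live L0: ∅→{x}
  live L1: {x}→{x}
  live L2: {x}→∅
  live L3: ∅→{y}
  live L4: ∅→∅
  live L5: {y}→∅
  live L6: ∅→∅
  live L7: ∅→∅
  live L8: ∅→∅
  live L9: ∅→∅

Interference:
  b — ∅
  j — {x}
  u — {z}
  x — {j,y,z}
  y — {x}
  z — {u,x}

N(u) = ["z"]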